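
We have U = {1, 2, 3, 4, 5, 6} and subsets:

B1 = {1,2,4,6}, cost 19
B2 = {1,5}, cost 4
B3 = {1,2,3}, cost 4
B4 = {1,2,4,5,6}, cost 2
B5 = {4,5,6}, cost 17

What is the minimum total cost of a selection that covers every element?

B3, B4 cover every element at cost 4 + 2 = 6.
Any cover uses at least 2 sets; among all covering selections none totals below 6.

6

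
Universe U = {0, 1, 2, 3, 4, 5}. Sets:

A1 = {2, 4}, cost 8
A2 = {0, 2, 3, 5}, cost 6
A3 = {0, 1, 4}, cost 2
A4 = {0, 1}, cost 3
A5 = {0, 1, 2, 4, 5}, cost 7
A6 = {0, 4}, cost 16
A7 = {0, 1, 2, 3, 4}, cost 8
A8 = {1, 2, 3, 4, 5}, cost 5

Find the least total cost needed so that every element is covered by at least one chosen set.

A3, A8 cover every element at cost 2 + 5 = 7.
Any cover uses at least 2 sets; among all covering selections none totals below 7.

7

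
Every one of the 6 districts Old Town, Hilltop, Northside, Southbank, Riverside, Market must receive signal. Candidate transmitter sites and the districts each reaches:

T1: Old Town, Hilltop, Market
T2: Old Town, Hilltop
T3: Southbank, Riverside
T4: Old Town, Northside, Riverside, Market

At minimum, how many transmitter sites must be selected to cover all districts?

3

T1, T3, T4 together cover {Old Town, Hilltop, Northside, Southbank, Riverside, Market} — every district.
No 2 of the 4 transmitter sites cover everything (all 6 pairs fall short), so 3 is minimum.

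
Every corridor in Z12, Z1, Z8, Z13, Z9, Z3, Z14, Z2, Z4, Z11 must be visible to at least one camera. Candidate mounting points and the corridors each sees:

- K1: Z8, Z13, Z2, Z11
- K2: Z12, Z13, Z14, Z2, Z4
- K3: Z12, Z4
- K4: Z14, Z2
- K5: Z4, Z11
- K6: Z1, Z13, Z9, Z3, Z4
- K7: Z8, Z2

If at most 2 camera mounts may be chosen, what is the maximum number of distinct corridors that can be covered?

8

Choosing K1, K6 covers {Z1, Z8, Z13, Z9, Z3, Z2, Z4, Z11} — 8 corridors.
No choice of 2 camera mounts does better; here Z12, Z14 are left uncovered.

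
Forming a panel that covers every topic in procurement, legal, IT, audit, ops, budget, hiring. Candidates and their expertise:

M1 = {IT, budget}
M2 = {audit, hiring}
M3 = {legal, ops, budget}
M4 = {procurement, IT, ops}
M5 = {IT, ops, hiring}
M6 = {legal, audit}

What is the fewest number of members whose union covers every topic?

3

M2, M3, M4 together cover {procurement, legal, IT, audit, ops, budget, hiring} — every topic.
No 2 of the 6 members cover everything (all 15 pairs fall short), so 3 is minimum.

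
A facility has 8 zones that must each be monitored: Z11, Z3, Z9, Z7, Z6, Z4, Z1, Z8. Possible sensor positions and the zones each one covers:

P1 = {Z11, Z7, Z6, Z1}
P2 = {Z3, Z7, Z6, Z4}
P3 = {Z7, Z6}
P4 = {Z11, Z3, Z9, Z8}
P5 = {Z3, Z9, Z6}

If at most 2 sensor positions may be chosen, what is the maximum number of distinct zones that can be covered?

7

Choosing P1, P4 covers {Z11, Z3, Z9, Z7, Z6, Z1, Z8} — 7 zones.
No choice of 2 sensor positions does better; here Z4 is left uncovered.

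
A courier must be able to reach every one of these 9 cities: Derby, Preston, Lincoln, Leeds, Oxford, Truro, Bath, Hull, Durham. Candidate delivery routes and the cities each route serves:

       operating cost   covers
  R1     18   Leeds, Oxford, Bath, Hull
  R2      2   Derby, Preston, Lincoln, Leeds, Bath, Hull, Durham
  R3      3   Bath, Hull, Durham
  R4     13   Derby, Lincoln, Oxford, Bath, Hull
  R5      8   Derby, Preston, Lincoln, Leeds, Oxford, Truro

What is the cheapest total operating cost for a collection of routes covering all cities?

R2, R5 cover every city at operating cost 2 + 8 = 10.
Any cover uses at least 2 routes; among all covering selections none totals below 10.

10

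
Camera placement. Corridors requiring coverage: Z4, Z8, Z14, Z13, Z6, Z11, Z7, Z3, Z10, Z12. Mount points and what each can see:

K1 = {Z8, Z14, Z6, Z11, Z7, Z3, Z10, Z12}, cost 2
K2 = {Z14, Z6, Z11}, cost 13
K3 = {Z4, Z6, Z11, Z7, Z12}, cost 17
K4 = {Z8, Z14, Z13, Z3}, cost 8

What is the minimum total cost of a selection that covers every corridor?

K1, K3, K4 cover every corridor at cost 2 + 17 + 8 = 27.
Any cover uses at least 3 camera mounts; among all covering selections none totals below 27.

27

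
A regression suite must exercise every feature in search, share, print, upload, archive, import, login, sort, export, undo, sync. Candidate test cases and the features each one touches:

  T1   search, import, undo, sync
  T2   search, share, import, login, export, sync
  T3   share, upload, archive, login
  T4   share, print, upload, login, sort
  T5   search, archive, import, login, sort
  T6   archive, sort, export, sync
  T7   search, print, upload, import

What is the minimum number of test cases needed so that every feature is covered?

3

T1, T4, T6 together cover {search, share, print, upload, archive, import, login, sort, export, undo, sync} — every feature.
No 2 of the 7 test cases cover everything (all 21 pairs fall short), so 3 is minimum.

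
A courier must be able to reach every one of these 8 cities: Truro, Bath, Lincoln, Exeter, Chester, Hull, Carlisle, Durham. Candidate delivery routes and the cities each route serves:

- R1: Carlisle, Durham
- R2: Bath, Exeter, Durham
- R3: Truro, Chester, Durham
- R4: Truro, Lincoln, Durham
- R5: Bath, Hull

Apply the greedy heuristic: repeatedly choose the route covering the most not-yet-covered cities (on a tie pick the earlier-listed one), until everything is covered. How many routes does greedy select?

5

Pick 1: R2 covers 3 new cities (Bath, Exeter, Durham).
Pick 2: R3 covers 2 new cities (Truro, Chester).
Pick 3: R1 covers 1 new cities (Carlisle).
Pick 4: R4 covers 1 new cities (Lincoln).
Pick 5: R5 covers 1 new cities (Hull).
Greedy uses 5 routes.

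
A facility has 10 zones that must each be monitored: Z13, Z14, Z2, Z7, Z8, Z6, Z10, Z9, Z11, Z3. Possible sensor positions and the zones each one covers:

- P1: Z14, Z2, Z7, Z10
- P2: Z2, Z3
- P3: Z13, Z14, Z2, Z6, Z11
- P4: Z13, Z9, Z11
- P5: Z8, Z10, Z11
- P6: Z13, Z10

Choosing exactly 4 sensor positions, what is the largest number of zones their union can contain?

Choosing P1, P2, P3, P4 covers {Z13, Z14, Z2, Z7, Z6, Z10, Z9, Z11, Z3} — 9 zones.
No choice of 4 sensor positions does better; here Z8 is left uncovered.

9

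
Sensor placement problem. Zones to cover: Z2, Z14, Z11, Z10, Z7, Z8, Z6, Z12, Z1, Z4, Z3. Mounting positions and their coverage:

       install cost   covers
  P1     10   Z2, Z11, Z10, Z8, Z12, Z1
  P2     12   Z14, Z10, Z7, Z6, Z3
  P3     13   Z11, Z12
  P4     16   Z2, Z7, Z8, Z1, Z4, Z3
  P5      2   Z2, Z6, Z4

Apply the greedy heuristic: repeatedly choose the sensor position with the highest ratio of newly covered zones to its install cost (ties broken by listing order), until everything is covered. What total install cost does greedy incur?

Pick 1: P5 adds 3 new (Z2, Z6, Z4) at install cost 2 (ratio 3/2).
Pick 2: P1 adds 5 new (Z11, Z10, Z8, Z12, Z1) at install cost 10 (ratio 5/10).
Pick 3: P2 adds 3 new (Z14, Z7, Z3) at install cost 12 (ratio 3/12).
Greedy total install cost: 2 + 10 + 12 = 24.

24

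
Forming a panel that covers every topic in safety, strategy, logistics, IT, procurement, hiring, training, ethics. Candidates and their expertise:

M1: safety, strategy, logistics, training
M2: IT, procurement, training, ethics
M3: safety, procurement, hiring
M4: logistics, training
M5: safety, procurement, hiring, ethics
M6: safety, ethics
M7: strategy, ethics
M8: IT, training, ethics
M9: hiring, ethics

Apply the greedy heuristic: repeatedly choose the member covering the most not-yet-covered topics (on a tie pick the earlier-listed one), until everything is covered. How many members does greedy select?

Pick 1: M1 covers 4 new topics (safety, strategy, logistics, training).
Pick 2: M2 covers 3 new topics (IT, procurement, ethics).
Pick 3: M3 covers 1 new topics (hiring).
Greedy uses 3 members.

3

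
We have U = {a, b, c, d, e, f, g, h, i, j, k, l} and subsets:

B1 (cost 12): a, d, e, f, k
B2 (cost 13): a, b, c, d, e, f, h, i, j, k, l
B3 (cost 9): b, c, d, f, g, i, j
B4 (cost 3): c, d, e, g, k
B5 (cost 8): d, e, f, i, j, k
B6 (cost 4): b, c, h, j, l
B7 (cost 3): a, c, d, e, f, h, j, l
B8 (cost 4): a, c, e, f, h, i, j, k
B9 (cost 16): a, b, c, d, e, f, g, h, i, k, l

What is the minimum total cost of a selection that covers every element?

11

B4, B6, B8 cover every element at cost 3 + 4 + 4 = 11.
Any cover uses at least 2 sets; among all covering selections none totals below 11.
Greedy by coverage-per-cost would pick B7, B4, B6, B8 for 14 — worse than the optimum 11.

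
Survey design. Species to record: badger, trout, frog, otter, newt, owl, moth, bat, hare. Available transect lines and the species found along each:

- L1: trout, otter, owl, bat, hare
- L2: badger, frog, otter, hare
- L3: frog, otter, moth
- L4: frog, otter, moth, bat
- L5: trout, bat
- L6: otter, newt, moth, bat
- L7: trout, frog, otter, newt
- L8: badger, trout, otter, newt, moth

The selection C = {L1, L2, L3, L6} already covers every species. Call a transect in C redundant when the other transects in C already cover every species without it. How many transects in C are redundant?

1

Drop L1: trout, owl uncovered — not redundant.
Drop L2: badger uncovered — not redundant.
Drop L3: the rest still cover every species — redundant.
Drop L6: newt uncovered — not redundant.
1 redundant: L3.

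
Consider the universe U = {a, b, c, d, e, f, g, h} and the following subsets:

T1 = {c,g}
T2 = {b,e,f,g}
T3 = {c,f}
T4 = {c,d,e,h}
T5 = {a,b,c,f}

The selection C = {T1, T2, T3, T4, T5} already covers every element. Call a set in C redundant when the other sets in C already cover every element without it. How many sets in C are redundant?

Drop T1: the rest still cover every element — redundant.
Drop T2: the rest still cover every element — redundant.
Drop T3: the rest still cover every element — redundant.
Drop T4: d, h uncovered — not redundant.
Drop T5: a uncovered — not redundant.
3 redundant: T1, T2, T3.

3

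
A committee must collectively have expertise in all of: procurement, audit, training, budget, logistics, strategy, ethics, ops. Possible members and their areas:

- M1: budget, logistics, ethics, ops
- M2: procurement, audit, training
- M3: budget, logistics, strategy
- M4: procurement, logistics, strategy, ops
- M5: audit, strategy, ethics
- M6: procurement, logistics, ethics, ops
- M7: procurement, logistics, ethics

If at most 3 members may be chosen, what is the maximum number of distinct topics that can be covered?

Choosing M1, M2, M3 covers {procurement, audit, training, budget, logistics, strategy, ethics, ops} — 8 topics.
That is all 8 topics.

8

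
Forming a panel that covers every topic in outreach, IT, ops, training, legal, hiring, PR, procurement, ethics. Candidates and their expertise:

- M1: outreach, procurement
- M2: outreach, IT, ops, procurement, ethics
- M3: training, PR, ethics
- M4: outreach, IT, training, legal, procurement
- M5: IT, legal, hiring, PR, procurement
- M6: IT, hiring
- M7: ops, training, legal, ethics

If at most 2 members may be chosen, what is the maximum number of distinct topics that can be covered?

8

Choosing M2, M5 covers {outreach, IT, ops, legal, hiring, PR, procurement, ethics} — 8 topics.
No choice of 2 members does better; here training is left uncovered.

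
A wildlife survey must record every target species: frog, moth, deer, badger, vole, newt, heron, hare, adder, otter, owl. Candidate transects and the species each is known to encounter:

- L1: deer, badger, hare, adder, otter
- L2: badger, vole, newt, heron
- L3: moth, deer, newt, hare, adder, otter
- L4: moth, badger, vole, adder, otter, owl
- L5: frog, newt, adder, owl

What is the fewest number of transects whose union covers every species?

3

L2, L3, L5 together cover {frog, moth, deer, badger, vole, newt, heron, hare, adder, otter, owl} — every species.
No 2 of the 5 transects cover everything (all 10 pairs fall short), so 3 is minimum.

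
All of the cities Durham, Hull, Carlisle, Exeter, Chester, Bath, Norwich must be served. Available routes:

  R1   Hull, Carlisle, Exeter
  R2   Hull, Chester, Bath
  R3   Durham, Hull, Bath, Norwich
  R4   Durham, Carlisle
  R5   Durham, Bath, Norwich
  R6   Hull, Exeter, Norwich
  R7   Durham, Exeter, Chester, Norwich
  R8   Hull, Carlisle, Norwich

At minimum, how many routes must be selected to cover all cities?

R1, R2, R3 together cover {Durham, Hull, Carlisle, Exeter, Chester, Bath, Norwich} — every city.
No 2 of the 8 routes cover everything (all 28 pairs fall short), so 3 is minimum.

3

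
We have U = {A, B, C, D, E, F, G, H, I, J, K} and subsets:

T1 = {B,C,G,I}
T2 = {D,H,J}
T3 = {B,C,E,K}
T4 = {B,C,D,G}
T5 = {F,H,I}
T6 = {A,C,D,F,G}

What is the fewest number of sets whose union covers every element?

T1, T2, T3, T6 together cover {A, B, C, D, E, F, G, H, I, J, K} — every element.
No 3 of the 6 sets cover everything (all 20 triples fall short), so 4 is minimum.

4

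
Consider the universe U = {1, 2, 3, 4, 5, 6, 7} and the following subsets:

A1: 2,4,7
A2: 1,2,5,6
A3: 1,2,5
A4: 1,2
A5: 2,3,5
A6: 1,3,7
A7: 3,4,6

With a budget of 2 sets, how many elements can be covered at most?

6

Choosing A1, A2 covers {1, 2, 4, 5, 6, 7} — 6 elements.
No choice of 2 sets does better; here 3 is left uncovered.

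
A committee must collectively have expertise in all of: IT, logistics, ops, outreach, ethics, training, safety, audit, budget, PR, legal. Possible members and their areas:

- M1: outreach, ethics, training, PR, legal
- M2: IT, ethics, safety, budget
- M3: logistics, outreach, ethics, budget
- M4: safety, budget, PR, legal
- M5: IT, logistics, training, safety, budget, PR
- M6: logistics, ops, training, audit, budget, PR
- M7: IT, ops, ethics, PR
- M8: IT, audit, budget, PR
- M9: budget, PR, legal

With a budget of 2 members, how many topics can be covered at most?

Choosing M1, M5 covers {IT, logistics, outreach, ethics, training, safety, budget, PR, legal} — 9 topics.
No choice of 2 members does better; here ops, audit are left uncovered.

9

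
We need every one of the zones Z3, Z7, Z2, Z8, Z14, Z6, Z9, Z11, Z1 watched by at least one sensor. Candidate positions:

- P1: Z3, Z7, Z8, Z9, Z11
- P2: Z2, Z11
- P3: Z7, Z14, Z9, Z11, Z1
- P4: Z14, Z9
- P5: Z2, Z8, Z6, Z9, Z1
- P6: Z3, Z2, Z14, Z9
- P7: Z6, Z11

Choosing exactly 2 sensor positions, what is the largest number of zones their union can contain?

Choosing P1, P5 covers {Z3, Z7, Z2, Z8, Z6, Z9, Z11, Z1} — 8 zones.
No choice of 2 sensor positions does better; here Z14 is left uncovered.

8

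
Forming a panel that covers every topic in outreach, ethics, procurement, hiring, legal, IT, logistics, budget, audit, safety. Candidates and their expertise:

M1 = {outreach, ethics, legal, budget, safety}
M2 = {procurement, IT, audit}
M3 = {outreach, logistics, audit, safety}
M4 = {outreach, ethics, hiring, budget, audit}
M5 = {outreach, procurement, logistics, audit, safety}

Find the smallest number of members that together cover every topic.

4

M1, M2, M3, M4 together cover {outreach, ethics, procurement, hiring, legal, IT, logistics, budget, audit, safety} — every topic.
No 3 of the 5 members cover everything (all 10 triples fall short), so 4 is minimum.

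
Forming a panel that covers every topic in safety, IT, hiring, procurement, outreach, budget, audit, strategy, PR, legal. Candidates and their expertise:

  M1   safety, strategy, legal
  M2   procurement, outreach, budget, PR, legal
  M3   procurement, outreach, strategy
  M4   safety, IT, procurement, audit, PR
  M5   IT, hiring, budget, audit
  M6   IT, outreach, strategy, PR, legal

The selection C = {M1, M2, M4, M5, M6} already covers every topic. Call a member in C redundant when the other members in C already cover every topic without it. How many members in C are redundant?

Drop M1: the rest still cover every topic — redundant.
Drop M2: the rest still cover every topic — redundant.
Drop M4: the rest still cover every topic — redundant.
Drop M5: hiring uncovered — not redundant.
Drop M6: the rest still cover every topic — redundant.
4 redundant: M1, M2, M4, M6.

4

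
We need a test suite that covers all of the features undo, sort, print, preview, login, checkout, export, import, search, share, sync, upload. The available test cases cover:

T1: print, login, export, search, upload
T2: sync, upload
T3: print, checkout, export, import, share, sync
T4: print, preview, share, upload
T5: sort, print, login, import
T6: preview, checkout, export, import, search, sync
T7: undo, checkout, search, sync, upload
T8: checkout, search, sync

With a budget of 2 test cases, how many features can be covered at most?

9

Choosing T1, T3 covers {print, login, checkout, export, import, search, share, sync, upload} — 9 features.
No choice of 2 test cases does better; here undo, sort, preview are left uncovered.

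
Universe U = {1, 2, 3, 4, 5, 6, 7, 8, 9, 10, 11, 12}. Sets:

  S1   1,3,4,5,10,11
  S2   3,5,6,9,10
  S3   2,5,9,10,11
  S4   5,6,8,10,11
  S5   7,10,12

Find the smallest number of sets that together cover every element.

4

S1, S3, S4, S5 together cover {1, 2, 3, 4, 5, 6, 7, 8, 9, 10, 11, 12} — every element.
No 3 of the 5 sets cover everything (all 10 triples fall short), so 4 is minimum.
Greedy (largest uncovered first) would take S1, S2, S5, S3, S4 — 5 sets — but 4 suffice.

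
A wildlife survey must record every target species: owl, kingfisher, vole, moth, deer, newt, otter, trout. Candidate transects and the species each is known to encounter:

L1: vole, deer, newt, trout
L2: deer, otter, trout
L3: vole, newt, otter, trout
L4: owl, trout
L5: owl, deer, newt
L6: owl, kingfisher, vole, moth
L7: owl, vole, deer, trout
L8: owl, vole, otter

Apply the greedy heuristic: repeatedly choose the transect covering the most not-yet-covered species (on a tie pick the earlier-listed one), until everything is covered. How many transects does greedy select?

3

Pick 1: L1 covers 4 new species (vole, deer, newt, trout).
Pick 2: L6 covers 3 new species (owl, kingfisher, moth).
Pick 3: L2 covers 1 new species (otter).
Greedy uses 3 transects.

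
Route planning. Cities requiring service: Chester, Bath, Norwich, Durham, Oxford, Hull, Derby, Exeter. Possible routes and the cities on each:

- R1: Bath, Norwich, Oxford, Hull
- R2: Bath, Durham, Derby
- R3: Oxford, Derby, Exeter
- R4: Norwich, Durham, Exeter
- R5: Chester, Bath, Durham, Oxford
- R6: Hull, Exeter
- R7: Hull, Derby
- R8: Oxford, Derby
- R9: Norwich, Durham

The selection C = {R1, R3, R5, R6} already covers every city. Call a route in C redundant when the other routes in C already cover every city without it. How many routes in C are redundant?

1

Drop R1: Norwich uncovered — not redundant.
Drop R3: Derby uncovered — not redundant.
Drop R5: Chester, Durham uncovered — not redundant.
Drop R6: the rest still cover every city — redundant.
1 redundant: R6.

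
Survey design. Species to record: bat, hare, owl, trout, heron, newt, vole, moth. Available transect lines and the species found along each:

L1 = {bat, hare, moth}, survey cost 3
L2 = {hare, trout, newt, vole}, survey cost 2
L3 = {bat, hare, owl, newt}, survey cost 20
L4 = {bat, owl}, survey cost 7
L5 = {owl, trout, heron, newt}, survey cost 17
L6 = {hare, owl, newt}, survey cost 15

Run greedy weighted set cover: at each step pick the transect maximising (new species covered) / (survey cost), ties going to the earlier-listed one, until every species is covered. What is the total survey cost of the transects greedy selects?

Pick 1: L2 adds 4 new (hare, trout, newt, vole) at survey cost 2 (ratio 4/2).
Pick 2: L1 adds 2 new (bat, moth) at survey cost 3 (ratio 2/3).
Pick 3: L4 adds 1 new (owl) at survey cost 7 (ratio 1/7).
Pick 4: L5 adds 1 new (heron) at survey cost 17 (ratio 1/17).
Greedy total survey cost: 2 + 3 + 7 + 17 = 29. (The true optimum is 22, so greedy overshoots here.)

29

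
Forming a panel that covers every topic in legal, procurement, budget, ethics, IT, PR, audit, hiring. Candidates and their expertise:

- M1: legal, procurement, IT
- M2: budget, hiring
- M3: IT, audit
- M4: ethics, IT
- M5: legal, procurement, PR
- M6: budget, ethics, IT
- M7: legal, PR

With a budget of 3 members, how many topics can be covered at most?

Choosing M2, M3, M5 covers {legal, procurement, budget, IT, PR, audit, hiring} — 7 topics.
No choice of 3 members does better; here ethics is left uncovered.

7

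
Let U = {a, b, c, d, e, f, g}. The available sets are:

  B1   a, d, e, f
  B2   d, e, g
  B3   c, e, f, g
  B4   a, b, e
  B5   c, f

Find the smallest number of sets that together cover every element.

B1, B3, B4 together cover {a, b, c, d, e, f, g} — every element.
No 2 of the 5 sets cover everything (all 10 pairs fall short), so 3 is minimum.

3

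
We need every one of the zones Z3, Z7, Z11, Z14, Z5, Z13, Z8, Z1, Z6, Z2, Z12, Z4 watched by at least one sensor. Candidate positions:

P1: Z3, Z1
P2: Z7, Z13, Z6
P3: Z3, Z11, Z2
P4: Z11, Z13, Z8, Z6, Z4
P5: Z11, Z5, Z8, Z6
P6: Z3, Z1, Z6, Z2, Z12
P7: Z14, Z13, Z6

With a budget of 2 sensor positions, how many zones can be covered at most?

9

Choosing P4, P6 covers {Z3, Z11, Z13, Z8, Z1, Z6, Z2, Z12, Z4} — 9 zones.
No choice of 2 sensor positions does better; here Z7, Z14, Z5 are left uncovered.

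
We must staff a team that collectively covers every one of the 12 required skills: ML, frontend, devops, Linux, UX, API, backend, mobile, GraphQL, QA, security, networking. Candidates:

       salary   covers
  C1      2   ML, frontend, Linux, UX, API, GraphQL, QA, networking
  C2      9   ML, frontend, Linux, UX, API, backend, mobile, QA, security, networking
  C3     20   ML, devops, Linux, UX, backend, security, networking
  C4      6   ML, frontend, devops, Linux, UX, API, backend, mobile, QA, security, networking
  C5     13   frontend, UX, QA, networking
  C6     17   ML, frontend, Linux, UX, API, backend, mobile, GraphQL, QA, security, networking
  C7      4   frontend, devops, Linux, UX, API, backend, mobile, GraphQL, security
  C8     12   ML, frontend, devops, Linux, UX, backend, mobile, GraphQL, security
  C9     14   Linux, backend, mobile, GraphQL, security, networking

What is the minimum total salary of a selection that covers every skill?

6

C1, C7 cover every skill at salary 2 + 4 = 6.
Any cover uses at least 2 candidates; among all covering selections none totals below 6.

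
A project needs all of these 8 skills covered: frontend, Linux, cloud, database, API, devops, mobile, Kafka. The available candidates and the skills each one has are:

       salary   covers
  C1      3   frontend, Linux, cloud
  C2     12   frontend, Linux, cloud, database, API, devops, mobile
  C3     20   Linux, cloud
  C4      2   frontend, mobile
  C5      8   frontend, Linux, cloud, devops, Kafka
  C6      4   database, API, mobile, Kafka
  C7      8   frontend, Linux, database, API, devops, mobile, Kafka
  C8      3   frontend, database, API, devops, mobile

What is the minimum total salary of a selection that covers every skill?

C1, C6, C8 cover every skill at salary 3 + 4 + 3 = 10.
Any cover uses at least 2 candidates; among all covering selections none totals below 10.

10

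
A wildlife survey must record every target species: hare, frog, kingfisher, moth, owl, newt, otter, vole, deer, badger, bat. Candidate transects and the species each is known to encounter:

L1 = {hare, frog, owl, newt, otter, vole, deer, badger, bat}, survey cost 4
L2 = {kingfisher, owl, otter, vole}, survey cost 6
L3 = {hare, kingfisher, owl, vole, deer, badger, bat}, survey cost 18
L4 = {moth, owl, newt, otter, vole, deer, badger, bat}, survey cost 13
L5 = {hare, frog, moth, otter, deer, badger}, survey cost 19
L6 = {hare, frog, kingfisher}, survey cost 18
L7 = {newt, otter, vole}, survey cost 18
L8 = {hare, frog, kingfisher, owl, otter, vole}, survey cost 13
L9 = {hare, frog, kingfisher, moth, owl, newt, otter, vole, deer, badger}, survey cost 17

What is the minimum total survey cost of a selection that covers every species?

21

L1, L9 cover every species at survey cost 4 + 17 = 21.
Any cover uses at least 2 transects; among all covering selections none totals below 21.
Greedy by coverage-per-survey cost would pick L1, L2, L4 for 23 — worse than the optimum 21.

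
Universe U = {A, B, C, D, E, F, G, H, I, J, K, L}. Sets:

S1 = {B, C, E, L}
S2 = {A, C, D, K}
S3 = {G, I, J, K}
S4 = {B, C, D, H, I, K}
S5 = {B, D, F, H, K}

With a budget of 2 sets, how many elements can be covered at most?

Choosing S1, S3 covers {B, C, E, G, I, J, K, L} — 8 elements.
No choice of 2 sets does better; here A, D, F, H are left uncovered.

8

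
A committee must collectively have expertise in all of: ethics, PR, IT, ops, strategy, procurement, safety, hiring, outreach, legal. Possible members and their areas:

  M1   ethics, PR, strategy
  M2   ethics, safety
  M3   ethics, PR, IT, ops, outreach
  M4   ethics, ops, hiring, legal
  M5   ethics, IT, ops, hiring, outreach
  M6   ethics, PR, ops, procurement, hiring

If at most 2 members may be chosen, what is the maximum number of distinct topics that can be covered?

Choosing M1, M5 covers {ethics, PR, IT, ops, strategy, hiring, outreach} — 7 topics.
No choice of 2 members does better; here procurement, safety, legal are left uncovered.

7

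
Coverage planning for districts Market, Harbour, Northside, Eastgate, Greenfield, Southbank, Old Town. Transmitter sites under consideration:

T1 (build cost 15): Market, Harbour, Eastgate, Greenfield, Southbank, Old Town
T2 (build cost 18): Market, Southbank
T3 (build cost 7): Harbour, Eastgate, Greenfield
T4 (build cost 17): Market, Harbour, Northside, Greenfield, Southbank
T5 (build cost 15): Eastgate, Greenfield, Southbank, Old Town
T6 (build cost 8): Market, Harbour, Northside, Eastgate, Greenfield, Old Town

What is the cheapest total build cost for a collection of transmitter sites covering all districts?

T1, T6 cover every district at build cost 15 + 8 = 23.
Any cover uses at least 2 transmitter sites; among all covering selections none totals below 23.

23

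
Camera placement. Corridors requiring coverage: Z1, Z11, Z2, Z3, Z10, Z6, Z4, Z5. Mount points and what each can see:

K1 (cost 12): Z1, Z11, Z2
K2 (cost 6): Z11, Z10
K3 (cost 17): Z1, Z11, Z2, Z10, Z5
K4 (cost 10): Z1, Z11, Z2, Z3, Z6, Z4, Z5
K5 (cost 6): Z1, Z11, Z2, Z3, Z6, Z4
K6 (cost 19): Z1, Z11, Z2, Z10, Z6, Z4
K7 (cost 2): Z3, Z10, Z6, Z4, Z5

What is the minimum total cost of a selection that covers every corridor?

8

K5, K7 cover every corridor at cost 6 + 2 = 8.
Any cover uses at least 2 camera mounts; among all covering selections none totals below 8.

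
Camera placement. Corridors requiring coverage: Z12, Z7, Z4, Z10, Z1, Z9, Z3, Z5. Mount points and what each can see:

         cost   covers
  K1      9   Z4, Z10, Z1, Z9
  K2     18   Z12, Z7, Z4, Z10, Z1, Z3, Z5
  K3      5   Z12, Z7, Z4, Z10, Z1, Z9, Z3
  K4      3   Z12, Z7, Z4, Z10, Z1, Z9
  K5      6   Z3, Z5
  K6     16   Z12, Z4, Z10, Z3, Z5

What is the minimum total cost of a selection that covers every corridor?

9

K4, K5 cover every corridor at cost 3 + 6 = 9.
Any cover uses at least 2 camera mounts; among all covering selections none totals below 9.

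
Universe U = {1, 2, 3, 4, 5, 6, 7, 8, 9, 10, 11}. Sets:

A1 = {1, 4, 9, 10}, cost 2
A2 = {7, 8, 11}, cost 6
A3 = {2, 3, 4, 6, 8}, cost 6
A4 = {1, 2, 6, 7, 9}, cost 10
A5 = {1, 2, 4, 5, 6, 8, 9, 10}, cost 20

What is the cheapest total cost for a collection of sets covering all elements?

32

A2, A3, A5 cover every element at cost 6 + 6 + 20 = 32.
Any cover uses at least 3 sets; among all covering selections none totals below 32.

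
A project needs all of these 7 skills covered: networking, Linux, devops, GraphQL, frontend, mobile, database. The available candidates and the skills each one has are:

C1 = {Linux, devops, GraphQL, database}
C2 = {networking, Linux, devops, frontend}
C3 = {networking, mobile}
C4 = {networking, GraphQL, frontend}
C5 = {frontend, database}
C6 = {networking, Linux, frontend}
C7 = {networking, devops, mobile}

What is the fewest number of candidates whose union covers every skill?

C1, C2, C3 together cover {networking, Linux, devops, GraphQL, frontend, mobile, database} — every skill.
No 2 of the 7 candidates cover everything (all 21 pairs fall short), so 3 is minimum.

3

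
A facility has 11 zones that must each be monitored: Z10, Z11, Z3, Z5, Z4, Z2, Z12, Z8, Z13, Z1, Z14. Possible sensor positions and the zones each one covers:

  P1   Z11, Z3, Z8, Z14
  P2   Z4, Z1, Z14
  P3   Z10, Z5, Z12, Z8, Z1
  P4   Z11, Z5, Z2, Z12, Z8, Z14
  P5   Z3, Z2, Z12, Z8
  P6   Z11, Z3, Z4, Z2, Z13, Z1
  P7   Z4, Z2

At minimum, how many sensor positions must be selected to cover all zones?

P1, P3, P6 together cover {Z10, Z11, Z3, Z5, Z4, Z2, Z12, Z8, Z13, Z1, Z14} — every zone.
No 2 of the 7 sensor positions cover everything (all 21 pairs fall short), so 3 is minimum.

3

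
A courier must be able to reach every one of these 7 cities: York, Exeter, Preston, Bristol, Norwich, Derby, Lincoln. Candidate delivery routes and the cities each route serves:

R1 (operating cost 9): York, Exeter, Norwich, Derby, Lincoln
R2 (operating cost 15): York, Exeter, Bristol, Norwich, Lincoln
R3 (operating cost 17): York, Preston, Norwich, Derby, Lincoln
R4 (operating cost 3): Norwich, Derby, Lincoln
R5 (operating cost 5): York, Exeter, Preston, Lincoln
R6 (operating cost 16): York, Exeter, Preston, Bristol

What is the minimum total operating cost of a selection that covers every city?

R4, R6 cover every city at operating cost 3 + 16 = 19.
Any cover uses at least 2 routes; among all covering selections none totals below 19.

19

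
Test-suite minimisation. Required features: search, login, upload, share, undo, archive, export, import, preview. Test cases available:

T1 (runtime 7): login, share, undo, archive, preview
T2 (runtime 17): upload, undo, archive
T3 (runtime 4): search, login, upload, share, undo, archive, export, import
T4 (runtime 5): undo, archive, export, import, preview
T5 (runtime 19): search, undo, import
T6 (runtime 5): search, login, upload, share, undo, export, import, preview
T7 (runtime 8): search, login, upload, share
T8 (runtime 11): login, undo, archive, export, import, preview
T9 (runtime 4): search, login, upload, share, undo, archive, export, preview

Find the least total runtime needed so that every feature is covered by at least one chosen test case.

8

T3, T9 cover every feature at runtime 4 + 4 = 8.
Any cover uses at least 2 test cases; among all covering selections none totals below 8.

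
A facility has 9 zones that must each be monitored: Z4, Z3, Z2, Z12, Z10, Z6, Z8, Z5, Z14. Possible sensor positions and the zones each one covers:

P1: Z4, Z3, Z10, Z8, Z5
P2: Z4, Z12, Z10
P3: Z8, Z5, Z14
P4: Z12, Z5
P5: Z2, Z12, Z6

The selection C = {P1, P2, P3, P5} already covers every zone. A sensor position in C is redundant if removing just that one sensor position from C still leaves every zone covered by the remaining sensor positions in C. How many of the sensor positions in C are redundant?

Drop P1: Z3 uncovered — not redundant.
Drop P2: the rest still cover every zone — redundant.
Drop P3: Z14 uncovered — not redundant.
Drop P5: Z2, Z6 uncovered — not redundant.
1 redundant: P2.

1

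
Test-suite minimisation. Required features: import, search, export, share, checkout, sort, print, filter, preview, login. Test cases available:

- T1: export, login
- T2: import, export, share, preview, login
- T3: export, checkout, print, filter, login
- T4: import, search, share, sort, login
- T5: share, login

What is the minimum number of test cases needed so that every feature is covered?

3

T2, T3, T4 together cover {import, search, export, share, checkout, sort, print, filter, preview, login} — every feature.
No 2 of the 5 test cases cover everything (all 10 pairs fall short), so 3 is minimum.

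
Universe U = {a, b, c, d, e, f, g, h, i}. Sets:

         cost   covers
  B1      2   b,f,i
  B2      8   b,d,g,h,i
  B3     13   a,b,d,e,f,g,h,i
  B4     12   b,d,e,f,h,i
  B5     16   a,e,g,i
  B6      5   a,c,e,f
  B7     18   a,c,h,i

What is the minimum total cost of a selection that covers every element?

13

B2, B6 cover every element at cost 8 + 5 = 13.
Any cover uses at least 2 sets; among all covering selections none totals below 13.
Greedy by coverage-per-cost would pick B1, B6, B2 for 15 — worse than the optimum 13.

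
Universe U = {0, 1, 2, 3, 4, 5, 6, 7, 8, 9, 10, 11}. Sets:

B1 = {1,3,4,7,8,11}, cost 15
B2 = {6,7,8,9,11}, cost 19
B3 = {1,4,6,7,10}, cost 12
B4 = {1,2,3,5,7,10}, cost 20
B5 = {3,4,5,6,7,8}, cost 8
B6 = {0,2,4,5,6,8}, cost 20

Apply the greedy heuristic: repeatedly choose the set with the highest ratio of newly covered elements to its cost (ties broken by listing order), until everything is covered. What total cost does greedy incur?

Pick 1: B5 adds 6 new (3, 4, 5, 6, 7, 8) at cost 8 (ratio 6/8).
Pick 2: B3 adds 2 new (1, 10) at cost 12 (ratio 2/12).
Pick 3: B2 adds 2 new (9, 11) at cost 19 (ratio 2/19).
Pick 4: B6 adds 2 new (0, 2) at cost 20 (ratio 2/20).
Greedy total cost: 8 + 12 + 19 + 20 = 59.

59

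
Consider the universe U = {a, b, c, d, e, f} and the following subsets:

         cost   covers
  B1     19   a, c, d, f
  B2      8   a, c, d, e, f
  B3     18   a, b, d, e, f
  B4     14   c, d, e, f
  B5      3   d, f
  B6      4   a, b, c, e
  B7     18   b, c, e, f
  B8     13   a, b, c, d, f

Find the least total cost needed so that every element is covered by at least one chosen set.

7

B5, B6 cover every element at cost 3 + 4 = 7.
Any cover uses at least 2 sets; among all covering selections none totals below 7.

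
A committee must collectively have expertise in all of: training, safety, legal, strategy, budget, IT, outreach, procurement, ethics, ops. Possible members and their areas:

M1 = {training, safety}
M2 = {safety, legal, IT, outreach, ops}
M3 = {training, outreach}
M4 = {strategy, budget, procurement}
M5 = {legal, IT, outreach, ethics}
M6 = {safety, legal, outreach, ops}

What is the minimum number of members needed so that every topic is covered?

M1, M2, M4, M5 together cover {training, safety, legal, strategy, budget, IT, outreach, procurement, ethics, ops} — every topic.
No 3 of the 6 members cover everything (all 20 triples fall short), so 4 is minimum.

4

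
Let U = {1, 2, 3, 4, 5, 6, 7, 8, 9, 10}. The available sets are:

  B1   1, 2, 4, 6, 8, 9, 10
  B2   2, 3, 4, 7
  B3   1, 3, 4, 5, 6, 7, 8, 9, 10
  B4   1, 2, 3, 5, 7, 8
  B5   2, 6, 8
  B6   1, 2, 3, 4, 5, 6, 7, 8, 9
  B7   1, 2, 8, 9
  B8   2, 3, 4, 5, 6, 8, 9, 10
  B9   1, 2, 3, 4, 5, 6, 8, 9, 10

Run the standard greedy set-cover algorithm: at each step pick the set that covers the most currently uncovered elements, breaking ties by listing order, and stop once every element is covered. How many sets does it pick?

2

Pick 1: B3 covers 9 new elements (1, 3, 4, 5, 6, 7, 8, 9, 10).
Pick 2: B1 covers 1 new elements (2).
Greedy uses 2 sets.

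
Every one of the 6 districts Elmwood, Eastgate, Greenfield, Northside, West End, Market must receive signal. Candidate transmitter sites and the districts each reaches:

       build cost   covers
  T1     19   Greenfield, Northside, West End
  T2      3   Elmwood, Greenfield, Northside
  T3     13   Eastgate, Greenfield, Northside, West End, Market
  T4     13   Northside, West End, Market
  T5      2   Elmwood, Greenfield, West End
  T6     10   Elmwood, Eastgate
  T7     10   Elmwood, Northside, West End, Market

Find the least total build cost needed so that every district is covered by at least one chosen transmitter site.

T3, T5 cover every district at build cost 13 + 2 = 15.
Any cover uses at least 2 transmitter sites; among all covering selections none totals below 15.
Greedy by coverage-per-build cost would pick T5, T2, T3 for 18 — worse than the optimum 15.

15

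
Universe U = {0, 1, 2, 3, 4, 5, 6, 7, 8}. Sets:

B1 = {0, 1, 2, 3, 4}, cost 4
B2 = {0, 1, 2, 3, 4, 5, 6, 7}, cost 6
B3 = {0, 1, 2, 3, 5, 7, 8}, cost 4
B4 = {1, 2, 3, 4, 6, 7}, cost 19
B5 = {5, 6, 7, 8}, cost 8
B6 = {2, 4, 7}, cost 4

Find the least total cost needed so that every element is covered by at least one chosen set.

10

B2, B3 cover every element at cost 6 + 4 = 10.
Any cover uses at least 2 sets; among all covering selections none totals below 10.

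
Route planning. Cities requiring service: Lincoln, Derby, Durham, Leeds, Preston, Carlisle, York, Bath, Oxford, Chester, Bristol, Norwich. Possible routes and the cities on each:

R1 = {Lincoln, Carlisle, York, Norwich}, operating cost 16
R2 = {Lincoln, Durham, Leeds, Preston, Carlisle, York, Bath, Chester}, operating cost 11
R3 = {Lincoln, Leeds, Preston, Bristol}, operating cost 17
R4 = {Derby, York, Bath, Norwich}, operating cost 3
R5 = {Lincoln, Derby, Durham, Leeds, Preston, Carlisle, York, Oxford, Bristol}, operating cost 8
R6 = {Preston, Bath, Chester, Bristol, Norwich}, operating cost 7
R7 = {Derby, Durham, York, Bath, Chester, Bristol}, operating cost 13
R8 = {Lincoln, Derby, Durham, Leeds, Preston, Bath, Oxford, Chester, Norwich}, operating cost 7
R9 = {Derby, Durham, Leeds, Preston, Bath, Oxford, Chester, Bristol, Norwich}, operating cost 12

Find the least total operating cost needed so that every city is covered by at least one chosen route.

R5, R6 cover every city at operating cost 8 + 7 = 15.
Any cover uses at least 2 routes; among all covering selections none totals below 15.
Greedy by coverage-per-operating cost would pick R4, R5, R6 for 18 — worse than the optimum 15.

15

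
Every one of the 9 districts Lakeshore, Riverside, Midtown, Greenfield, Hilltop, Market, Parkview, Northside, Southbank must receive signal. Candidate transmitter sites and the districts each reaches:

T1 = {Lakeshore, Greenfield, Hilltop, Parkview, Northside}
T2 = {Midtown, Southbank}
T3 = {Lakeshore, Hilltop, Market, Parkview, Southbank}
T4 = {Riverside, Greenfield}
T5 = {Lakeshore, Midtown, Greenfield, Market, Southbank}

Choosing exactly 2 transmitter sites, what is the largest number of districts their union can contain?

8

Choosing T1, T5 covers {Lakeshore, Midtown, Greenfield, Hilltop, Market, Parkview, Northside, Southbank} — 8 districts.
No choice of 2 transmitter sites does better; here Riverside is left uncovered.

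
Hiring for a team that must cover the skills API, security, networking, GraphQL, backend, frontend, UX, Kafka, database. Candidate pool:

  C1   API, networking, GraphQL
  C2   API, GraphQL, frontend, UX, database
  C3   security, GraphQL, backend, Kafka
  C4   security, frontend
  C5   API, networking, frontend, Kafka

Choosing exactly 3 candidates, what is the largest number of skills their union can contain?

9

Choosing C1, C2, C3 covers {API, security, networking, GraphQL, backend, frontend, UX, Kafka, database} — 9 skills.
That is all 9 skills.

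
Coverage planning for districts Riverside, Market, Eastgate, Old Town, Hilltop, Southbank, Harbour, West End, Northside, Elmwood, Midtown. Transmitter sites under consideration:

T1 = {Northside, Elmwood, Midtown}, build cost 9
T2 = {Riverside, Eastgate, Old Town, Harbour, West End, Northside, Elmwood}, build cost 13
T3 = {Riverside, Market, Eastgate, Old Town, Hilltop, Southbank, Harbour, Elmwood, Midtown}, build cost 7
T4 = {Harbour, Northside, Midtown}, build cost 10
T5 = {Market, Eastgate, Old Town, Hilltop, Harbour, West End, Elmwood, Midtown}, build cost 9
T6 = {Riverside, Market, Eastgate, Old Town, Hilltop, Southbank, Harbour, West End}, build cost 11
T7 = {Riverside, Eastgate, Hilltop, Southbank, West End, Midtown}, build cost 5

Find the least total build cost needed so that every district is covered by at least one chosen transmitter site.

20

T1, T6 cover every district at build cost 9 + 11 = 20.
Any cover uses at least 2 transmitter sites; among all covering selections none totals below 20.
Greedy by coverage-per-build cost would pick T3, T7, T1 for 21 — worse than the optimum 20.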